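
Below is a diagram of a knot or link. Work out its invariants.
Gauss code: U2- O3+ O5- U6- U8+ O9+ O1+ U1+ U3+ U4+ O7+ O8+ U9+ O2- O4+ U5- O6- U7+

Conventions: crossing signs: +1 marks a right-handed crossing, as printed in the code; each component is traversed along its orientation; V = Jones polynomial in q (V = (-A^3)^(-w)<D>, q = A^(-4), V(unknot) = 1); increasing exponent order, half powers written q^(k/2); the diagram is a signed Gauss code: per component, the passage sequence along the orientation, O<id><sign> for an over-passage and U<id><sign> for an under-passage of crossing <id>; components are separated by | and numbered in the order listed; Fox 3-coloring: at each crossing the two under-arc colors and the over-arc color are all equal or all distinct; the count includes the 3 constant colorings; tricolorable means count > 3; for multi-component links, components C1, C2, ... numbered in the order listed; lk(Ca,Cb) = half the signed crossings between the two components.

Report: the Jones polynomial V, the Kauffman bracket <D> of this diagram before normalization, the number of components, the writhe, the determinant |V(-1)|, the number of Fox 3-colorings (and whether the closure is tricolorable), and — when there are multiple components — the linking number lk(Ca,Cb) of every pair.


Jones polynomial: V(q) = -q^-1 + 2 - q + 2q^2 - q^3 + q^4 - q^5
<D> = A^-11 - A^-7 + A^-3 - 2A + A^5 - 2A^9 + A^13; writhe +3
components 1, writhe +3 (9 crossings)
3-colorings: 9 of 3^9, det 9 — tricolorable
note: det 9 = |V(-1)|; divisible by 3, so tricolorable


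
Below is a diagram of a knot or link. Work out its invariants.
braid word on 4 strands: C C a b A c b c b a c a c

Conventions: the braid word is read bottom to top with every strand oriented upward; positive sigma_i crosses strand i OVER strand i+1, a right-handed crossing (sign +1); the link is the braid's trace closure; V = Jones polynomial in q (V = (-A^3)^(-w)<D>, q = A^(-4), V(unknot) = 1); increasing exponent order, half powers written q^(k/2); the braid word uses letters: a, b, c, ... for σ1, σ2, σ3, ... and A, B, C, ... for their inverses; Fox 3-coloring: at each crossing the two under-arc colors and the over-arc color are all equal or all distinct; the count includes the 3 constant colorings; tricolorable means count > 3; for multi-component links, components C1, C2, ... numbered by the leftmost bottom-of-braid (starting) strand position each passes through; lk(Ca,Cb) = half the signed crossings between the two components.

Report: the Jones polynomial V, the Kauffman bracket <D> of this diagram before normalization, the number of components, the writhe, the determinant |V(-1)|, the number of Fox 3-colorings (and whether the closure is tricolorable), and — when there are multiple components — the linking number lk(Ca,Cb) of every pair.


V = q^2 - q^3 + 3q^4 - 3q^5 + 3q^6 - 3q^7 + 2q^8 - q^9
<D> = A^-15 - 2A^-11 + 3A^-7 - 3A^-3 + 3A - 3A^5 + A^9 - A^13 (w = +7)
1 component over 13 crossings, w = +7
3 Fox colorings among 3^13, |V(-1)| = 17: not tricolorable
why: det 17 = |V(-1)|; not divisible by 3, so not tricolorable


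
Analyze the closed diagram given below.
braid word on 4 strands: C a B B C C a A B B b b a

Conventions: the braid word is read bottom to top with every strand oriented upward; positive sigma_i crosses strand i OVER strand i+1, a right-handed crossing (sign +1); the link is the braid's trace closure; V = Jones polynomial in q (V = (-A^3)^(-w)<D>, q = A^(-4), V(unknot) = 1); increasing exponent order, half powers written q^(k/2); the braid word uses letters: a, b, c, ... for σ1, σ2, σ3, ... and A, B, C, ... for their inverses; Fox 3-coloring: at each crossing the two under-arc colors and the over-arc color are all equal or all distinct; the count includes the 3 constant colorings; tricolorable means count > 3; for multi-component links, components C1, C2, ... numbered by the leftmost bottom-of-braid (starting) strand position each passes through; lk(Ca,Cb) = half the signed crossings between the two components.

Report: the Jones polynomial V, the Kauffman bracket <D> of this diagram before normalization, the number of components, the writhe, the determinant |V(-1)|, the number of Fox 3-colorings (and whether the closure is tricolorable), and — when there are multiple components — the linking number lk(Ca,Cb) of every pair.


V(q) = -q^-6 + q^-5 - 2q^-4 + 3q^-3 - q^-2 + 3q^-1 + q
bracket: -A^-13 - 3A^-5 + A^-1 - 3A^3 + 2A^7 - A^11 + A^15, w = -3
3 components, writhe -3, over 13 crossings
lk(C1,C2) = +1
linking number lk(C1,C3) = -1
lk(C2,C3): 0
det 12, colorings 9 of 3^13 — tricolorable
observation: the span of V is 7, within the link bound 13 + 3 - 1


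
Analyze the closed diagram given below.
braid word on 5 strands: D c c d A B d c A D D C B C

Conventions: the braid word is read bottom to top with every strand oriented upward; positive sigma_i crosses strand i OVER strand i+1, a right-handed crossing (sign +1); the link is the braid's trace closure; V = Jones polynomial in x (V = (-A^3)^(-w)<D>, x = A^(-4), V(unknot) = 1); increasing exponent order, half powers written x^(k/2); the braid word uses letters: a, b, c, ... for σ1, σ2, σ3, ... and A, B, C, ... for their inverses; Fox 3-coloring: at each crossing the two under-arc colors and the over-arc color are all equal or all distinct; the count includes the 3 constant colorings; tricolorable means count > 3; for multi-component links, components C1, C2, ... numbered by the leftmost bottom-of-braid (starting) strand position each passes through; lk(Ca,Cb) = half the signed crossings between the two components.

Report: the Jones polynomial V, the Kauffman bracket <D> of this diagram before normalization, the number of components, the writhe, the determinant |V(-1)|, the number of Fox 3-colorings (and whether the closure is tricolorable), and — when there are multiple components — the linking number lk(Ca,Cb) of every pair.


Jones polynomial: V(x) = -x^-6 + x^-5 - 2x^-4 + 3x^-3 - 2x^-2 + 3x^-1 - 1 + x - x^2
<D> = -A^-20 + A^-16 - A^-12 + 3A^-8 - 2A^-4 + 3 - 2A^4 + A^8 - A^12; writhe -4
components 1, writhe -4 (14 crossings)
3-colorings: 9 of 3^14, det 15 — tricolorable
note: w = -4 (over 14 crossings) is diagram-only; (-A^3)^(4) removes it from V


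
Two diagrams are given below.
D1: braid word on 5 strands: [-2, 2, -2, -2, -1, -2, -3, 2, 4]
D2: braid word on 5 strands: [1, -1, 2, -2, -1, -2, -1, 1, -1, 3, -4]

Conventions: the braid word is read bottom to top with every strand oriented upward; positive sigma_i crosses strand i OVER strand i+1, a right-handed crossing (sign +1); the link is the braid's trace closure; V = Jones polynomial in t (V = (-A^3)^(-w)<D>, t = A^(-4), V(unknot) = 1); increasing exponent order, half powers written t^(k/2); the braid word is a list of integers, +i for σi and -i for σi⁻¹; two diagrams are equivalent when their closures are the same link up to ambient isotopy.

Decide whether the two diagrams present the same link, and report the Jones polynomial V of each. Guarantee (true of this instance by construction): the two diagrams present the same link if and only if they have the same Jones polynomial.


same link: yes
V(D1) = -t^(-5/2) - t^(-1/2)  [9 crossings, <D> = A^-7 + A, w = -3]
V(D2) = -t^(-5/2) - t^(-1/2)  [11 crossings, <D> = A^-7 + A, w = -3]
insight: one V(t) for all 2 diagrams — one class (guaranteed)


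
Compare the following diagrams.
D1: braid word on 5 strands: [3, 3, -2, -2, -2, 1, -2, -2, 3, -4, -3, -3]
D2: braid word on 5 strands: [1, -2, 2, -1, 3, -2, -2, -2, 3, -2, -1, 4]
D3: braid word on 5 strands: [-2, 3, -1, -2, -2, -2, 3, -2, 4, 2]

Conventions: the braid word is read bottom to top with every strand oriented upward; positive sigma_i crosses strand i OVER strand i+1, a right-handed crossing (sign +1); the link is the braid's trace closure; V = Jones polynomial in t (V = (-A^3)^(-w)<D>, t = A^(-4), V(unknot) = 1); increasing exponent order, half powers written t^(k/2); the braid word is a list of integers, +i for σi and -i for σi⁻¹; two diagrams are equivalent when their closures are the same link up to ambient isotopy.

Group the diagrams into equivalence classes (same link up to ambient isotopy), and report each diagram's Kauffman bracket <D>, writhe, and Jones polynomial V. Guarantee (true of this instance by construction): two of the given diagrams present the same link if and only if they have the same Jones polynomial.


grouping into links: {D1} | {D2, D3}
V(D1) = -t^-7 + t^-6 - t^-5 + t^-4 + t^-2  (w -4, c 12, <D> = A^-4 + A^4 - A^8 + A^12 - A^16)
D2 (bracket A^-10 - A^-6 + 2A^-2 - 2A^2 + 2A^6 - 2A^10 + A^14; 12 crossings at w = -2): V = t^-5 - 2t^-4 + 2t^-3 - 2t^-2 + 2t^-1 - 1 + t
V(D3) = t^-5 - 2t^-4 + 2t^-3 - 2t^-2 + 2t^-1 - 1 + t  (w -2, c 10, <D> = A^-10 - A^-6 + 2A^-2 - 2A^2 + 2A^6 - 2A^10 + A^14)
key observation: comparing 3 Jones polynomials yields 2 groups


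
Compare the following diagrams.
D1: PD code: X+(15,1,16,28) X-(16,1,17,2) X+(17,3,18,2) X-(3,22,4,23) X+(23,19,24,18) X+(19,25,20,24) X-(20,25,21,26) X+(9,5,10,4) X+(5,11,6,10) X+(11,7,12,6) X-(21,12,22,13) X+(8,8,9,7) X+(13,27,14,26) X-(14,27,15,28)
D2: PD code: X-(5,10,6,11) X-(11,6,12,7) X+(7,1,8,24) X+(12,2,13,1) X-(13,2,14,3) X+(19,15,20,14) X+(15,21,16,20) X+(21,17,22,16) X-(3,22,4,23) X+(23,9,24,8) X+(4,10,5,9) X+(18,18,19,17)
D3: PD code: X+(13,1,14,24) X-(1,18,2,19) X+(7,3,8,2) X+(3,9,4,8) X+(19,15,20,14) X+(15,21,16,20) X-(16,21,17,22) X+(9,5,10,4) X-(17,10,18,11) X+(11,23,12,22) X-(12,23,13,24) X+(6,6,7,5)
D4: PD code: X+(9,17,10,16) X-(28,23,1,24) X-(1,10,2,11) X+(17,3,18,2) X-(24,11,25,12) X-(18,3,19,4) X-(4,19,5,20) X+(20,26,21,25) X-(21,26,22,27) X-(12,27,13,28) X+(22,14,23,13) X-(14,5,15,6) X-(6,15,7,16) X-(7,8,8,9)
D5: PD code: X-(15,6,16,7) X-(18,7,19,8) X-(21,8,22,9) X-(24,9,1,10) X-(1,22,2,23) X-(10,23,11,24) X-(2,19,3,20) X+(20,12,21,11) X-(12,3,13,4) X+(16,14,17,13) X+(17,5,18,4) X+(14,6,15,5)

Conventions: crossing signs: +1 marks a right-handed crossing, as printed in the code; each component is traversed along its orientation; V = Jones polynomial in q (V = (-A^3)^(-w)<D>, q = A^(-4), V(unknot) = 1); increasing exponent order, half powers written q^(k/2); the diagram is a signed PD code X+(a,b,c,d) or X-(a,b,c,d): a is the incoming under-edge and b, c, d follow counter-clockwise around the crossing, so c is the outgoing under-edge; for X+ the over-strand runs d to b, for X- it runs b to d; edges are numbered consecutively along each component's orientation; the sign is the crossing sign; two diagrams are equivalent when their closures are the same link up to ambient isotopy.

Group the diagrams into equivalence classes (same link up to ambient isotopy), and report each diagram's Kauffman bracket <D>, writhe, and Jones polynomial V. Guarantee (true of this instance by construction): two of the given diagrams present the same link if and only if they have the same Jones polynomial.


grouping into links: {D1, D2, D3} | {D4, D5}
V(D1) = q^-1 - 1 + 2q - 3q^2 + 3q^3 - 2q^4 + 2q^5 - q^6  (w +4, c 14, <D> = -A^-12 + 2A^-8 - 2A^-4 + 3 - 3A^4 + 2A^8 - A^12 + A^16)
V(D2) = q^-1 - 1 + 2q - 3q^2 + 3q^3 - 2q^4 + 2q^5 - q^6  [12 crossings, <D> = -A^-12 + 2A^-8 - 2A^-4 + 3 - 3A^4 + 2A^8 - A^12 + A^16, w = +4]
D3 (bracket -A^-12 + 2A^-8 - 2A^-4 + 3 - 3A^4 + 2A^8 - A^12 + A^16; 12 crossings at w = +4): V = q^-1 - 1 + 2q - 3q^2 + 3q^3 - 2q^4 + 2q^5 - q^6
V(D4) = -q^-6 + q^-5 - q^-4 + 2q^-3 - q^-2 + q^-1  [14 crossings, <D> = A^-14 - A^-10 + 2A^-6 - A^-2 + A^2 - A^6, w = -6]
D5 (bracket A^-8 - A^-4 + 2 - A^4 + A^8 - A^12; 12 crossings at w = -4): V = -q^-6 + q^-5 - q^-4 + 2q^-3 - q^-2 + q^-1
why: V(q) takes 2 values over 5 diagrams, fixing the grouping


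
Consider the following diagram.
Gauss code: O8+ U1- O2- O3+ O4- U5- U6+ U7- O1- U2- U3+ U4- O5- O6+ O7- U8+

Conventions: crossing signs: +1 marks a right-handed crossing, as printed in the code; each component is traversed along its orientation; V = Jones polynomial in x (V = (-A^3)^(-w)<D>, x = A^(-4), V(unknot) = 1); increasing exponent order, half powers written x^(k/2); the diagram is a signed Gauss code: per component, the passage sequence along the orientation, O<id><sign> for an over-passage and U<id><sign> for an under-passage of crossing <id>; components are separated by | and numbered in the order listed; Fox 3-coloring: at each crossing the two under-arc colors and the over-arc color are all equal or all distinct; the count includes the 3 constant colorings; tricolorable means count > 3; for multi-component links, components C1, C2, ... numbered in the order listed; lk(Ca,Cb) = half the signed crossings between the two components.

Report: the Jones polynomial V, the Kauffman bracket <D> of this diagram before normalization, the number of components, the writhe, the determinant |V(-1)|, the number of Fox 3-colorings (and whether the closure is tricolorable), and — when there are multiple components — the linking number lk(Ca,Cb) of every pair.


Jones polynomial: V(x) = -x^-4 + x^-3 + x^-1
<D> = A^-2 + A^6 - A^10; writhe -2
components 1, writhe -2 (8 crossings)
3-colorings: 9 of 3^8, det 3 — tricolorable
note: the span of V is 3, forcing >= 3 crossings in any diagram


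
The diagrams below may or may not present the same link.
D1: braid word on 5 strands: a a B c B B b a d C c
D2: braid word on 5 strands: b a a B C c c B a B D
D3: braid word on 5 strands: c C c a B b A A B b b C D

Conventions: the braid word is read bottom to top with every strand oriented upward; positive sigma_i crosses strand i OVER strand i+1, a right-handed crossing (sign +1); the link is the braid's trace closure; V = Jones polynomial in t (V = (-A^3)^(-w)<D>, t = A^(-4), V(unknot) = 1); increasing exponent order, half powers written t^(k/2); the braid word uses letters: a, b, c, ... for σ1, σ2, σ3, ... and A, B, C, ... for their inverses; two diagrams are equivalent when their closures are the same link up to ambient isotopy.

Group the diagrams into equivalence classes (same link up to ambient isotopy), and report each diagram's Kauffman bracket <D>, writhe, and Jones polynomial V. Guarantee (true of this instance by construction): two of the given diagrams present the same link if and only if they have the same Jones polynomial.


grouping into links: {D1, D2} | {D3}
V(D1) = -t^(-3/2) - 2t^(1/2) + t^(3/2) - t^(5/2) + t^(7/2)  (w +3, c 11, <D> = -A^-5 + A^-1 - A^3 + 2A^7 + A^15)
D2 (bracket -A^-11 + A^-7 - A^-3 + 2A + A^9; 11 crossings at w = +1): V = -t^(-3/2) - 2t^(1/2) + t^(3/2) - t^(5/2) + t^(7/2)
V(D3) = -t^(-1/2) - t^(1/2)  [13 crossings, <D> = A^-5 + A^-1, w = -1]
why: 2 values of V(t) split the 3 diagrams


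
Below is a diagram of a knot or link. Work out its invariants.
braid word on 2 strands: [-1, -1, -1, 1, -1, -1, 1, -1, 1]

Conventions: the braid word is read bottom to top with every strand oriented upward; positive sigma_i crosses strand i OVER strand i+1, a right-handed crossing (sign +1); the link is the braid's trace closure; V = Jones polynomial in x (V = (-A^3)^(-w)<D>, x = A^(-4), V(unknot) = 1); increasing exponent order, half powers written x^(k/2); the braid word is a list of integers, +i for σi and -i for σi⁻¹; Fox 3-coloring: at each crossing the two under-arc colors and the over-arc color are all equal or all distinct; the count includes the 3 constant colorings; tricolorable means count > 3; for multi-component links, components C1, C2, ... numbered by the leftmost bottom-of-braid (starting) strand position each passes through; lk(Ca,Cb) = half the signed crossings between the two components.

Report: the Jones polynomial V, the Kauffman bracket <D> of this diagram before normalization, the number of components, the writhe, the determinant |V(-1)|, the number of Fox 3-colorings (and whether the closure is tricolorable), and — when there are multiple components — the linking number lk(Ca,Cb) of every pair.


V(x) = -x^-4 + x^-3 + x^-1
bracket: -A^-5 - A^3 + A^7, w = -3
1 component, writhe -3, over 9 crossings
det 3, colorings 9 of 3^9 — tricolorable
observation: the word shrinks to σ1⁻¹ σ1⁻¹ σ1⁻¹ after cancelling


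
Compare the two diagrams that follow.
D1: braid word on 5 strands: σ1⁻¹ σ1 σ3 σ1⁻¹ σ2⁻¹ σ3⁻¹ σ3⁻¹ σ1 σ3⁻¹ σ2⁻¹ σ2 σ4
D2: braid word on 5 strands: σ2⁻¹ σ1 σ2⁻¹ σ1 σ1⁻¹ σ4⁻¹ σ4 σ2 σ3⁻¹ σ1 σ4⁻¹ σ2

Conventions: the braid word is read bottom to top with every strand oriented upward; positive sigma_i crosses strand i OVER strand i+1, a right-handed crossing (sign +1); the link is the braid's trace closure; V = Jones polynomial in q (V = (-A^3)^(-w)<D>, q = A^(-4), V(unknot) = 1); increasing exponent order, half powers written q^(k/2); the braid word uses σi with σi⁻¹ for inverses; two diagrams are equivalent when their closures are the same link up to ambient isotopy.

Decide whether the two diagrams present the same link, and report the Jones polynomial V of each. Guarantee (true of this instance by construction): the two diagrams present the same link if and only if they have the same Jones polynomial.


same link: no
V(D1) = q^-3 + q^-2 + q^-1 + 1  [12 crossings, <D> = A^-6 + A^-2 + A^2 + A^6, w = -2]
V(D2) = 1 + q + q^2 + q^3  [12 crossings, <D> = A^-12 + A^-8 + A^-4 + 1, w = 0]
insight: comparing 2 Jones polynomials yields 2 groups


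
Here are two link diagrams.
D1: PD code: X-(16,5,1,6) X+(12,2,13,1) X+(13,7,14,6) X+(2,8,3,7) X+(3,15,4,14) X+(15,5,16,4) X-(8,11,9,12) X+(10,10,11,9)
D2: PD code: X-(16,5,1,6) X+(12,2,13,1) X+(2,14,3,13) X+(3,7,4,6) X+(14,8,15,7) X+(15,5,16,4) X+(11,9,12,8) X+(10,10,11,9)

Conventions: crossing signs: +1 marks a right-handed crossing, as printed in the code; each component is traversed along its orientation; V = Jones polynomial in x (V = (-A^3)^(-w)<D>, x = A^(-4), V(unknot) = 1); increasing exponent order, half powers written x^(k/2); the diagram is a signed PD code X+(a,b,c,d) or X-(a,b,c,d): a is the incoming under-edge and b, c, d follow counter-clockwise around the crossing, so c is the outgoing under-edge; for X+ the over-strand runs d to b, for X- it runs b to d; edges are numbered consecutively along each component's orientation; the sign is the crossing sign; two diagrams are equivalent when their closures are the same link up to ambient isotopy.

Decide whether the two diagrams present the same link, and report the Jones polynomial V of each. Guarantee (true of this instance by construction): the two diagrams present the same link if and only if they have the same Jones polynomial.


equivalent: yes
V(D1) = x + x^3 - x^4  (w +4, c 8, <D> = -A^-4 + 1 + A^8)
D2 (bracket -A^2 + A^6 + A^14; 8 crossings at w = +6): V = x + x^3 - x^4
why: Reidemeister moves carry D1 (8 crossings) to D2 (8)


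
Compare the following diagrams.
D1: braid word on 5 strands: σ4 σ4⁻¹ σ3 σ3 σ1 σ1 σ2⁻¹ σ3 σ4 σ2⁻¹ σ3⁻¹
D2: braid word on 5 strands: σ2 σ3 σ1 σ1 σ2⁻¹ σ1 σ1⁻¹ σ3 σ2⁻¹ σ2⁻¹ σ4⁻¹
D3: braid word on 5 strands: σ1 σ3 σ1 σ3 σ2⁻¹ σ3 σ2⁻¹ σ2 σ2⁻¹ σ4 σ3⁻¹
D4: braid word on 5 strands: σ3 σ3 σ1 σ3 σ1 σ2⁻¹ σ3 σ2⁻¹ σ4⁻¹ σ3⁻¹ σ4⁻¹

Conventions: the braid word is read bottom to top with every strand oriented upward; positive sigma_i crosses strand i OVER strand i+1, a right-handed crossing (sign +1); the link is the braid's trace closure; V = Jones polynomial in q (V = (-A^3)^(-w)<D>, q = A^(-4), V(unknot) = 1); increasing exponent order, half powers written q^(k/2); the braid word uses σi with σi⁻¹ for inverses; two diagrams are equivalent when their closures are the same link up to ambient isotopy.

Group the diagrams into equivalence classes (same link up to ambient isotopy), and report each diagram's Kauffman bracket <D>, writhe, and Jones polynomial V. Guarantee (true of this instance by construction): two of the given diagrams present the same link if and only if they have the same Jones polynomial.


grouping into links: {D1, D2, D3, D4}
V(D1) = -q^(-3/2) + q^(-1/2) - 2q^(1/2) + 2q^(3/2) - 2q^(5/2) + q^(7/2) - q^(9/2)  (w +3, c 11, <D> = A^-9 - A^-5 + 2A^-1 - 2A^3 + 2A^7 - A^11 + A^15)
D2 (bracket A^-15 - A^-11 + 2A^-7 - 2A^-3 + 2A - A^5 + A^9; 11 crossings at w = +1): V = -q^(-3/2) + q^(-1/2) - 2q^(1/2) + 2q^(3/2) - 2q^(5/2) + q^(7/2) - q^(9/2)
D3 (bracket A^-9 - A^-5 + 2A^-1 - 2A^3 + 2A^7 - A^11 + A^15; 11 crossings at w = +3): V = -q^(-3/2) + q^(-1/2) - 2q^(1/2) + 2q^(3/2) - 2q^(5/2) + q^(7/2) - q^(9/2)
V(D4) = -q^(-3/2) + q^(-1/2) - 2q^(1/2) + 2q^(3/2) - 2q^(5/2) + q^(7/2) - q^(9/2)  [11 crossings, <D> = A^-15 - A^-11 + 2A^-7 - 2A^-3 + 2A - A^5 + A^9, w = +1]
why: one V(q) for all 4 diagrams — one class (guaranteed)


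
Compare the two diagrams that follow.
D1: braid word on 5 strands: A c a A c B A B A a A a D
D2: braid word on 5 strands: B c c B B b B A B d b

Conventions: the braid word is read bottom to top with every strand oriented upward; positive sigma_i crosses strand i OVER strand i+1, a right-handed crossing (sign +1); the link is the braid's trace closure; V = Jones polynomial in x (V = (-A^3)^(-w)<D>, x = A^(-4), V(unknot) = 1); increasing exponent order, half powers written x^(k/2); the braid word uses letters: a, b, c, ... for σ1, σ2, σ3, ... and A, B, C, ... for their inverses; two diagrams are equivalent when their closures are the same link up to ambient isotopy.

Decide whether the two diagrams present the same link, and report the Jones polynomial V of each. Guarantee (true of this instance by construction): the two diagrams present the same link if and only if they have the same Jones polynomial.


equivalent: yes
V(D1) = x^(-7/2) - x^(-5/2) + x^(-3/2) - 2x^(-1/2) - x^(3/2)  (w -3, c 13, <D> = A^-15 + 2A^-7 - A^-3 + A - A^5)
V(D2) = x^(-7/2) - x^(-5/2) + x^(-3/2) - 2x^(-1/2) - x^(3/2)  [11 crossings, <D> = A^-9 + 2A^-1 - A^3 + A^7 - A^11, w = -1]
key observation: Markov moves rewrite D1 (13 crossings) into D2 (11)


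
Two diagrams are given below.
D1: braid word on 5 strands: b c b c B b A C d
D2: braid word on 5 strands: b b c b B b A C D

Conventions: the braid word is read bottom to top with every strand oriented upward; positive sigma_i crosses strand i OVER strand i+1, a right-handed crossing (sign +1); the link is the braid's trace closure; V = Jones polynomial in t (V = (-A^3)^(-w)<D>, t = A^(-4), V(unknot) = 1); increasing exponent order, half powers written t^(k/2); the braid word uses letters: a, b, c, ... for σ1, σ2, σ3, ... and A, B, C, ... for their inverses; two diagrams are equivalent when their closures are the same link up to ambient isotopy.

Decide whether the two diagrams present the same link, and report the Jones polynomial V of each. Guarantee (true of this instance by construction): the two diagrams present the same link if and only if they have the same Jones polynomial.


equivalent: yes
V(D1) = -t^(1/2) - t^(5/2)  (w +3, c 9, <D> = A^-1 + A^7)
D2 (bracket A^-7 + A; 9 crossings at w = +1): V = -t^(1/2) - t^(5/2)
why: all 2 diagrams share one V(t), hence one class


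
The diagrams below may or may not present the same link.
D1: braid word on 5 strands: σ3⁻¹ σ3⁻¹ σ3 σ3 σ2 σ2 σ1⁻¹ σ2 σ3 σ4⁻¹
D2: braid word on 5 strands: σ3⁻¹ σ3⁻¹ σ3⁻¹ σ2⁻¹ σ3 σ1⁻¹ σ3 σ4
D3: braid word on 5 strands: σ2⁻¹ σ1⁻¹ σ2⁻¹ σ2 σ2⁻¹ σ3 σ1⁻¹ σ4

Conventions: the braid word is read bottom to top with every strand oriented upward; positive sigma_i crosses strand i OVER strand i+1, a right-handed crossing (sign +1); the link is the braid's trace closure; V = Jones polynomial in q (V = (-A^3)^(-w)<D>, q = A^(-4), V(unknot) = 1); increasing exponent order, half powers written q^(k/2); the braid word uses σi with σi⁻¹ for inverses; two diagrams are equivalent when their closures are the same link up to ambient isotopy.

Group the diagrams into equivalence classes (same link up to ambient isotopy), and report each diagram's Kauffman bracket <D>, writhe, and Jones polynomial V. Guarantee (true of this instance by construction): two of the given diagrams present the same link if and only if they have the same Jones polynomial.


equivalence classes: {D1} | {D2} | {D3}
D1 (bracket -A^-10 + A^-6 + A^2; 10 crossings at w = +2): V = q + q^3 - q^4
V(D2) = 1  (w -2, c 8, <D> = A^-6)
D3 (bracket A^-2 + A^6 - A^10; 8 crossings at w = -2): V = -q^-4 + q^-3 + q^-1
key observation: 3 values of V(q) split the 3 diagrams


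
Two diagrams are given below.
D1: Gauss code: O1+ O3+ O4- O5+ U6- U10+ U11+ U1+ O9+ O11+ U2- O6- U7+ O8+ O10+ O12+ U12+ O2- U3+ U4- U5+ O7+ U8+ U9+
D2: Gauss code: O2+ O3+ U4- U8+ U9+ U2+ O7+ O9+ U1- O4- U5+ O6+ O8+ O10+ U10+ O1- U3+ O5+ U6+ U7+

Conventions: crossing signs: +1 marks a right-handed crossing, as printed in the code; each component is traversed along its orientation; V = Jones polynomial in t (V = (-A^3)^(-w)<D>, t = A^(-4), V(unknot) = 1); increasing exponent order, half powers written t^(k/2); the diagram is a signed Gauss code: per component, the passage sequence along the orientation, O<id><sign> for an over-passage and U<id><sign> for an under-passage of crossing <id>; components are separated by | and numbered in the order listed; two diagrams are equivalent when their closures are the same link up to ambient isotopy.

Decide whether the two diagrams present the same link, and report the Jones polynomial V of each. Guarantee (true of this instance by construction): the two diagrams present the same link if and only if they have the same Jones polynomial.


same link: yes
V(D1) = t - t^2 + 2t^3 - t^4 + t^5 - t^6  [12 crossings, <D> = -A^-6 + A^-2 - A^2 + 2A^6 - A^10 + A^14, w = +6]
D2 (bracket -A^-6 + A^-2 - A^2 + 2A^6 - A^10 + A^14; 10 crossings at w = +6): V = t - t^2 + 2t^3 - t^4 + t^5 - t^6
note: all 2 diagrams share one V(t), hence one class


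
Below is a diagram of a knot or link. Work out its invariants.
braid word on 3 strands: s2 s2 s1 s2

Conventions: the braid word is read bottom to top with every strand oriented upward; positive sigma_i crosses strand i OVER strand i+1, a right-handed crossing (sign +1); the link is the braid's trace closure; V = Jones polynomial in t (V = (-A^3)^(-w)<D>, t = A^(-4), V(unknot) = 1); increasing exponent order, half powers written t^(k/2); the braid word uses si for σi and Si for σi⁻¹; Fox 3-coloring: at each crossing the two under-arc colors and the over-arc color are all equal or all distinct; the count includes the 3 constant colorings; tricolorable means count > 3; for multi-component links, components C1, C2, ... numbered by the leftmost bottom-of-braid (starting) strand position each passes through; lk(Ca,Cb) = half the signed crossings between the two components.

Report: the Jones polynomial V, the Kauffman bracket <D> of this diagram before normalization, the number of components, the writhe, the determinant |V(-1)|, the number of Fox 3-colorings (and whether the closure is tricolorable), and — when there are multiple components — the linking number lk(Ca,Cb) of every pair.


V(t) = t + t^3 - t^4
bracket: -A^-4 + 1 + A^8, w = +4
1 component, writhe +4, over 4 crossings
det 3, colorings 9 of 3^4 — tricolorable
observation: |V(-1)| = 3: so tricolorable, since 3 divides 3


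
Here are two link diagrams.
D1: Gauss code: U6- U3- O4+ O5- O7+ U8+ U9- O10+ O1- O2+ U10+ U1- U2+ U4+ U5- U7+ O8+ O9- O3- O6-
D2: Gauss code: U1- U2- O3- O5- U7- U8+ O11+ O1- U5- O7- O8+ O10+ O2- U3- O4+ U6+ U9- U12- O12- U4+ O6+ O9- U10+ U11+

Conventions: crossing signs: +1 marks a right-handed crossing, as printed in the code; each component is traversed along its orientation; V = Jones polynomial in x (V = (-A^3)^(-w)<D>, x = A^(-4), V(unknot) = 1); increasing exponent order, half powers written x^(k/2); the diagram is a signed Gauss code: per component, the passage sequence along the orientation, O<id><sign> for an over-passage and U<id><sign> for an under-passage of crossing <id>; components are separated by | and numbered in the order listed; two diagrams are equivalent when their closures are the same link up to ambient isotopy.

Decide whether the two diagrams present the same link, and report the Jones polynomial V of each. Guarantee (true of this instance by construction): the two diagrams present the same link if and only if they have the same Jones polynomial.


same link: yes
V(D1) = 1  [10 crossings, <D> = 1, w = 0]
V(D2) = 1  [12 crossings, <D> = A^-6, w = -2]
insight: one V(x) for all 2 diagrams — one class (guaranteed)


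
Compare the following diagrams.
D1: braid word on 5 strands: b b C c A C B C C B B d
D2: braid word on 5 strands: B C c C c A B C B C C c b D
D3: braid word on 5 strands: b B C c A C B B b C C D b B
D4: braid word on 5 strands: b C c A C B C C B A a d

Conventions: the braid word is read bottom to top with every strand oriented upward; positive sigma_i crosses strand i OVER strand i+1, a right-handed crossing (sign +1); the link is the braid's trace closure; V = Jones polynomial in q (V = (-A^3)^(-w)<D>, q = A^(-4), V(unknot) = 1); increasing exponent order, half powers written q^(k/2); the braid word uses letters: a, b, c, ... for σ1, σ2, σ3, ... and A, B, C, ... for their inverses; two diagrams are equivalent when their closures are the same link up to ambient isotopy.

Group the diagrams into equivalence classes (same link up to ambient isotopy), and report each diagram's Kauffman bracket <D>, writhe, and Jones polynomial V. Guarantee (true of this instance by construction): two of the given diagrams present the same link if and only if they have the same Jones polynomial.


classes: {D1, D2, D3, D4}
V(D1) = -q^-4 + q^-3 + q^-1  [12 crossings, <D> = A^-8 + 1 - A^4, w = -4]
V(D2) = -q^-4 + q^-3 + q^-1  (w -6, c 14, <D> = A^-14 + A^-6 - A^-2)
D3 (bracket A^-14 + A^-6 - A^-2; 14 crossings at w = -6): V = -q^-4 + q^-3 + q^-1
D4 (bracket A^-8 + 1 - A^4; 12 crossings at w = -4): V = -q^-4 + q^-3 + q^-1
insight: one V(q) for all 4 diagrams — one class (guaranteed)


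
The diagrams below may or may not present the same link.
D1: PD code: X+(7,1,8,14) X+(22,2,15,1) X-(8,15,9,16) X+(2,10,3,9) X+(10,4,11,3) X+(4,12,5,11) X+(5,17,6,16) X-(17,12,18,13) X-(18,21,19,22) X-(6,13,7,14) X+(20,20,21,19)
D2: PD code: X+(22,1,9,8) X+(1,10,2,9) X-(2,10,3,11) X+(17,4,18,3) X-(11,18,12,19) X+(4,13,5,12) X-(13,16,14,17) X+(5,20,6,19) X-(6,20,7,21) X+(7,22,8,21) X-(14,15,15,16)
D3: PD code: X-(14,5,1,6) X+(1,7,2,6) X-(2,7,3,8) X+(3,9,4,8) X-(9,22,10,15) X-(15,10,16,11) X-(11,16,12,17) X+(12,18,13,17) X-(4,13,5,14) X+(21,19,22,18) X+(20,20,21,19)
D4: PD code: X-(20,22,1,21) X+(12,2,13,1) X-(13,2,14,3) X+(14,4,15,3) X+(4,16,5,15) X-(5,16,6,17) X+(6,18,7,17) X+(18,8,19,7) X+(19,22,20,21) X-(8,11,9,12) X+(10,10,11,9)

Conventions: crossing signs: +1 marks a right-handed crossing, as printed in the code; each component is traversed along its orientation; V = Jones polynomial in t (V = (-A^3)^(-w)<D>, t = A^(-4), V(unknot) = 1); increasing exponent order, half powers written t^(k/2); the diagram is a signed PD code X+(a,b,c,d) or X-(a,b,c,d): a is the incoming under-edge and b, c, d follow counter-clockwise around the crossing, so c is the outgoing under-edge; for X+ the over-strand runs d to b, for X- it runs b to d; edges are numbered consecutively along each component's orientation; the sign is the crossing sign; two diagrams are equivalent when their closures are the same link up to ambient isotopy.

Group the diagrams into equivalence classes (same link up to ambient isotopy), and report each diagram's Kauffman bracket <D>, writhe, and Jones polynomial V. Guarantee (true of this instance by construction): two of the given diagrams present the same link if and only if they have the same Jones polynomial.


equivalence classes: {D1, D4} | {D2} | {D3}
D1 (bracket -A^-9 + A^-1 + A^3 + A^7; 11 crossings at w = +3): V = -t^(1/2) - t^(3/2) - t^(5/2) + t^(9/2)
D2 (bracket A^-15 + A^-7 - A^-3 + A; 11 crossings at w = +1): V = -t^(1/2) + t^(3/2) - t^(5/2) - t^(9/2)
D3 (bracket A^-1 + A^7; 11 crossings at w = -1): V = -t^(-5/2) - t^(-1/2)
V(D4) = -t^(1/2) - t^(3/2) - t^(5/2) + t^(9/2)  [11 crossings, <D> = -A^-9 + A^-1 + A^3 + A^7, w = +3]
key observation: 3 values of V(t) split the 4 diagrams


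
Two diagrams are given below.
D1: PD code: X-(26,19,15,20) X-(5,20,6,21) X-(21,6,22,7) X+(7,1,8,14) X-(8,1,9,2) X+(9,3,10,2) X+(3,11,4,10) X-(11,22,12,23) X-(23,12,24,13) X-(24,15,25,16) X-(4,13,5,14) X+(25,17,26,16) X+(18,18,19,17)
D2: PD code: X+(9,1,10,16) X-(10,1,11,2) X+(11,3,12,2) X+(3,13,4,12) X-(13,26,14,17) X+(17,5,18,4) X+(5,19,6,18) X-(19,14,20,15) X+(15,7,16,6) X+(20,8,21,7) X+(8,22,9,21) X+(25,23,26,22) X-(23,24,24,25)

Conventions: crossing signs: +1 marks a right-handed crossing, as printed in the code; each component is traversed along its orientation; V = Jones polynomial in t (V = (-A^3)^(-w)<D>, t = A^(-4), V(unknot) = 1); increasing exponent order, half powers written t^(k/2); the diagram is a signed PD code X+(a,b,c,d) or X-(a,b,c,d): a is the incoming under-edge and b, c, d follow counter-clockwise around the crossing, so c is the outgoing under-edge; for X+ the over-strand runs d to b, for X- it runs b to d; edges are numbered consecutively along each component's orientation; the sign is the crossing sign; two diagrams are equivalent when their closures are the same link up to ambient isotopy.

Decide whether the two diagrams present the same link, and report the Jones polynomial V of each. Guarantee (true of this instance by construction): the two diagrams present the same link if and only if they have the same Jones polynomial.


equivalent: no
V(D1) = -t^(-9/2) - t^(-5/2) + t^(-3/2) - t^(-1/2)  (w -3, c 13, <D> = A^-7 - A^-3 + A + A^9)
V(D2) = -2t^(3/2) + 2t^(5/2) - 4t^(7/2) + 4t^(9/2) - 4t^(11/2) + 3t^(13/2) - 2t^(15/2) + t^(17/2)  (w +5, c 13, <D> = -A^-19 + 2A^-15 - 3A^-11 + 4A^-7 - 4A^-3 + 4A - 2A^5 + 2A^9)
why: 2 classes among 2 diagrams; unequal V(t) rules out equality


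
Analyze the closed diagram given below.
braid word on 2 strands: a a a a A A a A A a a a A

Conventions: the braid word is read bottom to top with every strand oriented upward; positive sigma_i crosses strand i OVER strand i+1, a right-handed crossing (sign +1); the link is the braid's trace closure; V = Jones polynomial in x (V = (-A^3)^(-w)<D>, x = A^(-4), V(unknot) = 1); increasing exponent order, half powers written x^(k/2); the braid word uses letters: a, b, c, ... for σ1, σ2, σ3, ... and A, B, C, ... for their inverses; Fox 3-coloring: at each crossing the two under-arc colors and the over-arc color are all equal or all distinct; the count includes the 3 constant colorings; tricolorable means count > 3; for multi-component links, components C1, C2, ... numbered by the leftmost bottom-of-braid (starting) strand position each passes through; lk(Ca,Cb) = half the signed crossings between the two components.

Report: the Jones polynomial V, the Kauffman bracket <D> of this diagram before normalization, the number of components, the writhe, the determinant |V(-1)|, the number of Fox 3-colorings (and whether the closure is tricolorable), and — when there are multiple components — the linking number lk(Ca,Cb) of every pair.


V = x + x^3 - x^4
<D> = A^-7 - A^-3 - A^5 (w = +3)
1 component over 13 crossings, w = +3
9 Fox colorings among 3^13, |V(-1)| = 3: tricolorable
why: |V(-1)| = 3: so tricolorable, since 3 divides 3


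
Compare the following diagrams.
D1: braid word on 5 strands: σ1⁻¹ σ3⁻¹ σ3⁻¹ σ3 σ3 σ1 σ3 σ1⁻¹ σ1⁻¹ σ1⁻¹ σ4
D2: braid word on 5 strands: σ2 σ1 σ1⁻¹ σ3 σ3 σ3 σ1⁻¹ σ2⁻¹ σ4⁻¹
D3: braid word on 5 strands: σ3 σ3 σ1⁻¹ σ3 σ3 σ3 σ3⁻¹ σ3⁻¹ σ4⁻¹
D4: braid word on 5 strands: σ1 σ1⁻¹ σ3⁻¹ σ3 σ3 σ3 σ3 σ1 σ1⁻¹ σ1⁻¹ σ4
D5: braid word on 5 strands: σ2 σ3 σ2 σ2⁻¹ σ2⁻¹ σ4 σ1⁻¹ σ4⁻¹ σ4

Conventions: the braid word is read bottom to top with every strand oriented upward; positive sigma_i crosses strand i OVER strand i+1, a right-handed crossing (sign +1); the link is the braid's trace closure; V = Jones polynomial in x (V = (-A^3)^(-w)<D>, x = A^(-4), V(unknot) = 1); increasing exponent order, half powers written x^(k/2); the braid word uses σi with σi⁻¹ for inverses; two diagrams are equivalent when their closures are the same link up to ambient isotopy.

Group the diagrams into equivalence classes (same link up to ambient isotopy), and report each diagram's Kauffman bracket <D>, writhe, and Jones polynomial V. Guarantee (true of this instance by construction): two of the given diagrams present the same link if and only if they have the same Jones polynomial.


classes: {D1} | {D2, D3, D4} | {D5}
V(D1) = x^(-9/2) - x^(-5/2) - x^(-3/2) - x^(-1/2)  [11 crossings, <D> = A^-1 + A^3 + A^7 - A^15, w = -1]
V(D2) = -x^(1/2) - x^(3/2) - x^(5/2) + x^(9/2)  (w +1, c 9, <D> = -A^-15 + A^-7 + A^-3 + A)
D3 (bracket -A^-15 + A^-7 + A^-3 + A; 9 crossings at w = +1): V = -x^(1/2) - x^(3/2) - x^(5/2) + x^(9/2)
V(D4) = -x^(1/2) - x^(3/2) - x^(5/2) + x^(9/2)  [11 crossings, <D> = -A^-9 + A^-1 + A^3 + A^7, w = +3]
V(D5) = -x^(-1/2) - x^(1/2)  [9 crossings, <D> = A + A^5, w = +1]
insight: 3 values of V(x) split the 5 diagrams


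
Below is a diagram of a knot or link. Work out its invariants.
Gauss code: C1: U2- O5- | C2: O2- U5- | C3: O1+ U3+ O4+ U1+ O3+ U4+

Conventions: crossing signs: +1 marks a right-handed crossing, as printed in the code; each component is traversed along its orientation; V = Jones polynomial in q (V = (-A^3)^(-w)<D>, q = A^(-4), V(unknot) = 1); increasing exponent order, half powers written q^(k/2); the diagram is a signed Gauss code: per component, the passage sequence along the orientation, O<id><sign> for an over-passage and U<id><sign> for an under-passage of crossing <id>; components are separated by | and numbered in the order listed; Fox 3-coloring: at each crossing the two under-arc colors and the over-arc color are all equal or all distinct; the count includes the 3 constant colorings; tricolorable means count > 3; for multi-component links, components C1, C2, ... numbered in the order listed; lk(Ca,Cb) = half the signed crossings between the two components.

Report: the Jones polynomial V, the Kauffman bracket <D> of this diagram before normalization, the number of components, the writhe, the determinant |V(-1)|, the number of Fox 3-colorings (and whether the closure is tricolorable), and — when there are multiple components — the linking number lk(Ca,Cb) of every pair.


Jones polynomial: V(q) = q^-2 + q^-1 + 2 + q - q^4
<D> = A^-13 - A^-1 - 2A^3 - A^7 - A^11; writhe +1
components 3, writhe +1 (5 crossings)
linking number lk(C1,C2) = -1
lk(C1,C3): 0
lk(C2,C3) = 0
3-colorings: 27 of 3^5, det 0 — tricolorable
note: the 3 component pairs carry total linking -1


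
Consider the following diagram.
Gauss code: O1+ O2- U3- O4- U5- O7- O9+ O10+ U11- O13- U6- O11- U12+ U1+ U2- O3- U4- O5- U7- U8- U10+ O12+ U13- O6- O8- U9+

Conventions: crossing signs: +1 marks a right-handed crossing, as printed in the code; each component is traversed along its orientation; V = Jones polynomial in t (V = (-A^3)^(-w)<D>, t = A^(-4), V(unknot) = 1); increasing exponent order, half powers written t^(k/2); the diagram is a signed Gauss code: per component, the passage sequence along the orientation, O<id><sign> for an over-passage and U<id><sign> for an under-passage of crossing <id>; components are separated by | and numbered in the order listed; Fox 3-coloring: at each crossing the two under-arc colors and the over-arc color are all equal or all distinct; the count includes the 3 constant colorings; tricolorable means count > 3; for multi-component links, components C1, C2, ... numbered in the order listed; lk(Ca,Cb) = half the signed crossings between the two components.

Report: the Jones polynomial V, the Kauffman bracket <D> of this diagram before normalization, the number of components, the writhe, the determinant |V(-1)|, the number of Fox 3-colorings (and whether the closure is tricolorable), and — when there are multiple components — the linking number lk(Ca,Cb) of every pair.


V = -t^-9 + 3t^-8 - 5t^-7 + 6t^-6 - 7t^-5 + 7t^-4 - 5t^-3 + 4t^-2 - 2t^-1 + 1
<D> = -A^-15 + 2A^-11 - 4A^-7 + 5A^-3 - 7A + 7A^5 - 6A^9 + 5A^13 - 3A^17 + A^21 (w = -5)
1 component over 13 crossings, w = -5
3 Fox colorings among 3^13, |V(-1)| = 41: not tricolorable
why: w = -5 shifts under R1 moves; the (-A^3)^(5) factor cancels that in V
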